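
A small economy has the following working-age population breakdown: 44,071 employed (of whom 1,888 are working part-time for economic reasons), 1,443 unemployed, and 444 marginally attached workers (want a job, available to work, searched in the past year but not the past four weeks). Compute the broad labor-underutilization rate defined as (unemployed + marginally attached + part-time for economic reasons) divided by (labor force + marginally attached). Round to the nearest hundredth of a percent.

Labor force = 44,071 + 1,443 = 45,514.
Numerator = 1,443 + 444 + 1,888 = 3,775.
Denominator = 45,514 + 444 = 45,958.
Broad rate = 3,775 / 45,958 = 8.21%.

Broad underutilization rate ≈ 8.21%.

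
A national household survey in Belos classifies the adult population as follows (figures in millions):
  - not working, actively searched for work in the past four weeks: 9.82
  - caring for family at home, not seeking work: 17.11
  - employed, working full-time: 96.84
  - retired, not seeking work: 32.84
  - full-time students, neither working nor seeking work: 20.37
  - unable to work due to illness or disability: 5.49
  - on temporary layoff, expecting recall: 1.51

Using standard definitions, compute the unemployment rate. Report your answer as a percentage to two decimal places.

Employed = 96.84 million.
Unemployed = 9.82 + 1.51 = 11.33 million (jobless and actively searching, or on temporary layoff).
Labor force = 96.84 + 11.33 = 108.17 million.
Unemployment rate = 11.33 / 108.17 = 10.47%.

Unemployment rate ≈ 10.47%.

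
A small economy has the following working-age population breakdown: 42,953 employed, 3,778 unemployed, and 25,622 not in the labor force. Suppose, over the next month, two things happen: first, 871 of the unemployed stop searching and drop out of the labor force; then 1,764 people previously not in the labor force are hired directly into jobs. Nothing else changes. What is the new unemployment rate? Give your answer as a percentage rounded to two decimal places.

Initially, labor force = 42,953 + 3,778 = 46,731, so u = 3,778/46,731 = 8.08%.
After the first change, unemployed and labor force both fall by 871 → E = 42,953, U = 2,907, labor force = 45,860.
After the second change, employed and labor force both rise by 1,764; unemployed unchanged → E = 44,717, U = 2,907, labor force = 47,624.
New unemployment rate = 2,907 / 47,624 = 6.10%.

New unemployment rate ≈ 6.10%.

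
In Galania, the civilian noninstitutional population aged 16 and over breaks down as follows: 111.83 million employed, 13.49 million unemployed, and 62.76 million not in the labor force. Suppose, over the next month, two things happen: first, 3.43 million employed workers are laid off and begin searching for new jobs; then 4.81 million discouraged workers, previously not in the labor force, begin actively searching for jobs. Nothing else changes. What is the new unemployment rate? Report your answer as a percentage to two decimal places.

New unemployment rate ≈ 16.70%.

Initially, labor force = 111.83 + 13.49 = 125.32 million, so u = 13.49/125.32 = 10.76%.
After the first change, employed falls and unemployed rises by 3.43; labor force unchanged → E = 108.40, U = 16.92, labor force = 125.32 million.
After the second change, unemployed and labor force both rise by 4.81 → E = 108.40, U = 21.73, labor force = 130.13 million.
New unemployment rate = 21.73 / 130.13 = 16.70%.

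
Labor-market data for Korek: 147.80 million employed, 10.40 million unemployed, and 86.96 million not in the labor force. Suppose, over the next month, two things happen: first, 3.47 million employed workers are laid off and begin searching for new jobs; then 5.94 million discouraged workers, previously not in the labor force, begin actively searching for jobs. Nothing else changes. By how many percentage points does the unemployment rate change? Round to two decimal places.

Initially, labor force = 147.80 + 10.40 = 158.20 million, so u = 10.40/158.20 = 6.57%.
After the first change, employed falls and unemployed rises by 3.47; labor force unchanged → E = 144.33, U = 13.87, labor force = 158.20 million.
After the second change, unemployed and labor force both rise by 5.94 → E = 144.33, U = 19.81, labor force = 164.14 million.
New unemployment rate = 19.81 / 164.14 = 12.07%.
Change = 12.07% − 6.57% = +5.50 percentage points.

The unemployment rate changes by +5.50 percentage points.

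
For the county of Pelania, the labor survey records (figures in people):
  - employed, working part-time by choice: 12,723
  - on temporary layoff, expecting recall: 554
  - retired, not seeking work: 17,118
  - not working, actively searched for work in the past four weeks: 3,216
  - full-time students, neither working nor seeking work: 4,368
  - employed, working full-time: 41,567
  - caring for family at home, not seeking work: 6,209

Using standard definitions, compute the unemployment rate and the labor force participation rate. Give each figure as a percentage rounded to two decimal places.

Employed = 12,723 + 41,567 = 54,290.
Unemployed = 554 + 3,216 = 3,770 (jobless and actively searching, or on temporary layoff).
Labor force = 54,290 + 3,770 = 58,060.
Not in labor force = 17,118 + 4,368 + 6,209 = 27,695 (those not working and not actively searching are outside the labor force).
Civilian working-age population = 58,060 + 27,695 = 85,755.
Unemployment rate = 3,770 / 58,060 = 6.49%.
Labor force participation rate = 58,060 / 85,755 = 67.70%.

Unemployment rate ≈ 6.49%; labor force participation rate ≈ 67.70%.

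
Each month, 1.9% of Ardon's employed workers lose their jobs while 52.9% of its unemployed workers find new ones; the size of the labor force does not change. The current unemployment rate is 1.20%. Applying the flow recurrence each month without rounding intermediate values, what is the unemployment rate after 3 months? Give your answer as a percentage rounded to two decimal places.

Unemployment rate after three months ≈ 3.26%.

With a fixed labor force, u_{t+1} = u_t + s·(1−u_t) − f·u_t = u_t·(1−s−f) + s.
Here 1−s−f = 0.452 and s = 0.019.
u_1 = 0.012000 × 0.452 + 0.019 = 0.024424.
u_2 = 0.024424 × 0.452 + 0.019 = 0.030040.
u_3 = 0.030040 × 0.452 + 0.019 = 0.032578.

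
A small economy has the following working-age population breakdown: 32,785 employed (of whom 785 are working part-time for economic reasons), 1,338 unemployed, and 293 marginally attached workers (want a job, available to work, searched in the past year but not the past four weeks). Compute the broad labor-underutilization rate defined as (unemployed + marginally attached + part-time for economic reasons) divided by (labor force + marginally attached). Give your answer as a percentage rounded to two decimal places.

Broad underutilization rate ≈ 7.02%.

Labor force = 32,785 + 1,338 = 34,123.
Numerator = 1,338 + 293 + 785 = 2,416.
Denominator = 34,123 + 293 = 34,416.
Broad rate = 2,416 / 34,416 = 7.02%.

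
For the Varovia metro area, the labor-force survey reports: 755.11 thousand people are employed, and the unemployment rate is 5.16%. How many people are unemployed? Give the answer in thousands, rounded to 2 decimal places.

Let U be the number unemployed. The labor force is E + U, and U/(E+U) = 0.0516.
So U = 0.0516 × 755.11 / (1 − 0.0516) = 38.9637 / 0.9484 ≈ 41.08 thousand.

About 41.08 thousand are unemployed.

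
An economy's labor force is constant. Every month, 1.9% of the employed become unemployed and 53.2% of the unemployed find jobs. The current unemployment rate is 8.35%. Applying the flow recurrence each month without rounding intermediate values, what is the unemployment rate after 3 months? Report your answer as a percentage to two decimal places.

Unemployment rate after three months ≈ 3.89%.

With a fixed labor force, u_{t+1} = u_t + s·(1−u_t) − f·u_t = u_t·(1−s−f) + s.
Here 1−s−f = 0.449 and s = 0.019.
u_1 = 0.083500 × 0.449 + 0.019 = 0.056492.
u_2 = 0.056492 × 0.449 + 0.019 = 0.044365.
u_3 = 0.044365 × 0.449 + 0.019 = 0.038920.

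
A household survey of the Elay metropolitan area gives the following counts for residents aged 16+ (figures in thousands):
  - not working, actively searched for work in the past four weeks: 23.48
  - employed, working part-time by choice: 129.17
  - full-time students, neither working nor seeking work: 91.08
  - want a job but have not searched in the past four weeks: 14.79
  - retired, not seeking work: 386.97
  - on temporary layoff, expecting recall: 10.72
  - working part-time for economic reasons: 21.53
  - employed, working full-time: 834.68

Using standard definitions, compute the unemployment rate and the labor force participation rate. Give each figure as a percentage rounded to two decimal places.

Employed = 129.17 + 21.53 + 834.68 = 985.38 thousand (anyone who worked, including part-time for economic reasons, counts as employed).
Unemployed = 23.48 + 10.72 = 34.20 thousand (jobless and actively searching, or on temporary layoff).
Labor force = 985.38 + 34.20 = 1,019.58 thousand.
Not in labor force = 91.08 + 14.79 + 386.97 = 492.84 thousand (those not working and not actively searching are outside the labor force — including those who want a job but have given up searching).
Civilian working-age population = 1,019.58 + 492.84 = 1,512.42 thousand.
Unemployment rate = 34.20 / 1,019.58 = 3.35%.
Labor force participation rate = 1,019.58 / 1,512.42 = 67.41%.

Unemployment rate ≈ 3.35%; labor force participation rate ≈ 67.41%.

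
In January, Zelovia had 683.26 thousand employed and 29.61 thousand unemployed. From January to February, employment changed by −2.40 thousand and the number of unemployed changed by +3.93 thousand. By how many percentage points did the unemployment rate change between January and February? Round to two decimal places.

January: labor force = 683.26 + 29.61 = 712.87; u = 29.61/712.87 = 4.15%.
February: labor force = 680.86 + 33.54 = 714.40; u = 33.54/714.40 = 4.69%.
Change = 4.69% − 4.15% = +0.54 pp.

The unemployment rate changed by +0.54 percentage points.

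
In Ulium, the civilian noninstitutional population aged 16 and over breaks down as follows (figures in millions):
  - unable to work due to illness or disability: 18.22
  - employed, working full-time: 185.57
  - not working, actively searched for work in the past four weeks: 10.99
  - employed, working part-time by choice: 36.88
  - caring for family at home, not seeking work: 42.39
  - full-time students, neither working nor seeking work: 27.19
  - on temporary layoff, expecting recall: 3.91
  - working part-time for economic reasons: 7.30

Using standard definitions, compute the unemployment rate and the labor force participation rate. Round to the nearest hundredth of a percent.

Unemployment rate ≈ 6.09%; labor force participation rate ≈ 73.59%.

Employed = 185.57 + 36.88 + 7.30 = 229.75 million (anyone who worked, including part-time for economic reasons, counts as employed).
Unemployed = 10.99 + 3.91 = 14.90 million (jobless and actively searching, or on temporary layoff).
Labor force = 229.75 + 14.90 = 244.65 million.
Not in labor force = 18.22 + 42.39 + 27.19 = 87.80 million (those not working and not actively searching are outside the labor force).
Civilian working-age population = 244.65 + 87.80 = 332.45 million.
Unemployment rate = 14.90 / 244.65 = 6.09%.
Labor force participation rate = 244.65 / 332.45 = 73.59%.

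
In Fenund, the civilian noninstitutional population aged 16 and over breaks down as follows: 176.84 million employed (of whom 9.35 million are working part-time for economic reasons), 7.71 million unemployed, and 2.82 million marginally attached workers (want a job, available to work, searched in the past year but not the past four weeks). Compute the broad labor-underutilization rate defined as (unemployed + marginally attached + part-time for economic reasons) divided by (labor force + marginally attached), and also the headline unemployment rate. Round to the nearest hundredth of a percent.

Broad underutilization rate ≈ 10.61%; headline unemployment rate ≈ 4.18%.

Labor force = 176.84 + 7.71 = 184.55 million.
Numerator = 7.71 + 2.82 + 9.35 = 19.88 million.
Denominator = 184.55 + 2.82 = 187.37 million.
Broad rate = 19.88 / 187.37 = 10.61%.
Headline unemployment rate = 7.71 / 184.55 = 4.18%.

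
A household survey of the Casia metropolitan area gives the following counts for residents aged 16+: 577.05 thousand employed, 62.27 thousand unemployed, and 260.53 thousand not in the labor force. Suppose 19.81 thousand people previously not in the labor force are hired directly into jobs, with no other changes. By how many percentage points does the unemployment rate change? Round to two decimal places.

Initially, labor force = 577.05 + 62.27 = 639.32 thousand, so u = 62.27/639.32 = 9.74%.
After the change, employed and labor force both rise by 19.81; unemployed unchanged → E = 596.86, U = 62.27, labor force = 659.13 thousand.
New unemployment rate = 62.27 / 659.13 = 9.45%.
Change = 9.45% − 9.74% = −0.29 percentage points.

The unemployment rate changes by −0.29 percentage points.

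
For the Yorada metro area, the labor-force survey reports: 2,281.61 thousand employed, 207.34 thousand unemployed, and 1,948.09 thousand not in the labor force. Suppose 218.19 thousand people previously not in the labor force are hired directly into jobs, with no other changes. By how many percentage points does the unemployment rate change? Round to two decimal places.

Initially, labor force = 2,281.61 + 207.34 = 2,488.95 thousand, so u = 207.34/2,488.95 = 8.33%.
After the change, employed and labor force both rise by 218.19; unemployed unchanged → E = 2,499.80, U = 207.34, labor force = 2,707.14 thousand.
New unemployment rate = 207.34 / 2,707.14 = 7.66%.
Change = 7.66% − 8.33% = −0.67 percentage points.

The unemployment rate changes by −0.67 percentage points.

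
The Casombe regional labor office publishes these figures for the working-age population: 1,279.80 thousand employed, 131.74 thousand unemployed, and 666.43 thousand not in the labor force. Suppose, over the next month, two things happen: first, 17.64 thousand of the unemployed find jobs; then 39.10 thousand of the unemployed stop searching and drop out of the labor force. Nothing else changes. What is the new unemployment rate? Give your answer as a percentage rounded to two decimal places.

New unemployment rate ≈ 5.46%.

Initially, labor force = 1,279.80 + 131.74 = 1,411.54 thousand, so u = 131.74/1,411.54 = 9.33%.
After the first change, unemployed falls and employed rises by 17.64; labor force unchanged → E = 1,297.44, U = 114.10, labor force = 1,411.54 thousand.
After the second change, unemployed and labor force both fall by 39.10 → E = 1,297.44, U = 75.00, labor force = 1,372.44 thousand.
New unemployment rate = 75.00 / 1,372.44 = 5.46%.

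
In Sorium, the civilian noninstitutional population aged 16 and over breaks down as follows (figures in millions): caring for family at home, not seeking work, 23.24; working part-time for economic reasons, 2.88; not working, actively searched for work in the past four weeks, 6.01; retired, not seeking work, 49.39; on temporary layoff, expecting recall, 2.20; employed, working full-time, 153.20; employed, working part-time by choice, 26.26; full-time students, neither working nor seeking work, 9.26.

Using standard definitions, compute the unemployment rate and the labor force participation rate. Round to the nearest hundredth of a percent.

Employed = 2.88 + 153.20 + 26.26 = 182.34 million (anyone who worked, including part-time for economic reasons, counts as employed).
Unemployed = 6.01 + 2.20 = 8.21 million (jobless and actively searching, or on temporary layoff).
Labor force = 182.34 + 8.21 = 190.55 million.
Not in labor force = 23.24 + 49.39 + 9.26 = 81.89 million (those not working and not actively searching are outside the labor force).
Civilian working-age population = 190.55 + 81.89 = 272.44 million.
Unemployment rate = 8.21 / 190.55 = 4.31%.
Labor force participation rate = 190.55 / 272.44 = 69.94%.

Unemployment rate ≈ 4.31%; labor force participation rate ≈ 69.94%.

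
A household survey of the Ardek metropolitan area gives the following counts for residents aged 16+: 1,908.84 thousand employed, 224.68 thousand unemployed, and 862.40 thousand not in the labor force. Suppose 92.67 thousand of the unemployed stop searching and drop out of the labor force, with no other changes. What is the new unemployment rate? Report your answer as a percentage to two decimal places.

Initially, labor force = 1,908.84 + 224.68 = 2,133.52 thousand, so u = 224.68/2,133.52 = 10.53%.
After the change, unemployed and labor force both fall by 92.67 → E = 1,908.84, U = 132.01, labor force = 2,040.85 thousand.
New unemployment rate = 132.01 / 2,040.85 = 6.47%.

New unemployment rate ≈ 6.47%.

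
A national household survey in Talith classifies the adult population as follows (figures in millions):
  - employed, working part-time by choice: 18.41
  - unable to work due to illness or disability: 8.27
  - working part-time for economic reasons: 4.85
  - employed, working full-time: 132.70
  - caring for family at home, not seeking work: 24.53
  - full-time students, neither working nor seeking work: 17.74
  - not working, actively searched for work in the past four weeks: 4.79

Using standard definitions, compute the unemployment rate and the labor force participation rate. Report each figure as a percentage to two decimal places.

Unemployment rate ≈ 2.98%; labor force participation rate ≈ 76.08%.

Employed = 18.41 + 4.85 + 132.70 = 155.96 million (anyone who worked, including part-time for economic reasons, counts as employed).
Unemployed = 4.79 million.
Labor force = 155.96 + 4.79 = 160.75 million.
Not in labor force = 8.27 + 24.53 + 17.74 = 50.54 million (those not working and not actively searching are outside the labor force).
Civilian working-age population = 160.75 + 50.54 = 211.29 million.
Unemployment rate = 4.79 / 160.75 = 2.98%.
Labor force participation rate = 160.75 / 211.29 = 76.08%.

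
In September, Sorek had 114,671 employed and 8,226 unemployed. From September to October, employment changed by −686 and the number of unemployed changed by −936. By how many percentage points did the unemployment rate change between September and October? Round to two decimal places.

September: labor force = 114,671 + 8,226 = 122,897; u = 8,226/122,897 = 6.69%.
October: labor force = 113,985 + 7,290 = 121,275; u = 7,290/121,275 = 6.01%.
Change = 6.01% − 6.69% = −0.68 pp.

The unemployment rate changed by −0.68 percentage points.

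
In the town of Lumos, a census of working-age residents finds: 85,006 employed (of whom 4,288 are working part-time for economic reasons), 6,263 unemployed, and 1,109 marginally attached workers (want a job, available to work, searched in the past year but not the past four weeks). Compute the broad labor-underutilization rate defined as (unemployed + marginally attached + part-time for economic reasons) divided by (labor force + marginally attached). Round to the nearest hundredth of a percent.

Labor force = 85,006 + 6,263 = 91,269.
Numerator = 6,263 + 1,109 + 4,288 = 11,660.
Denominator = 91,269 + 1,109 = 92,378.
Broad rate = 11,660 / 92,378 = 12.62%.

Broad underutilization rate ≈ 12.62%.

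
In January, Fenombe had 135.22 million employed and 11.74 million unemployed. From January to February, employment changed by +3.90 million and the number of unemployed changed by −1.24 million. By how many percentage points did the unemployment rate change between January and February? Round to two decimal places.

The unemployment rate changed by −0.97 percentage points.

January: labor force = 135.22 + 11.74 = 146.96; u = 11.74/146.96 = 7.99%.
February: labor force = 139.12 + 10.50 = 149.62; u = 10.50/149.62 = 7.02%.
Change = 7.02% − 7.99% = −0.97 pp.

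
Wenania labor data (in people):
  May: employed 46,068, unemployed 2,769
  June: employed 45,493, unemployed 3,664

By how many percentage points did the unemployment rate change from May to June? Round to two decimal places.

May: labor force = 46,068 + 2,769 = 48,837; u = 2,769/48,837 = 5.67%.
June: labor force = 45,493 + 3,664 = 49,157; u = 3,664/49,157 = 7.45%.
Change = 7.45% − 5.67% = +1.78 pp.

The unemployment rate changed by +1.78 percentage points.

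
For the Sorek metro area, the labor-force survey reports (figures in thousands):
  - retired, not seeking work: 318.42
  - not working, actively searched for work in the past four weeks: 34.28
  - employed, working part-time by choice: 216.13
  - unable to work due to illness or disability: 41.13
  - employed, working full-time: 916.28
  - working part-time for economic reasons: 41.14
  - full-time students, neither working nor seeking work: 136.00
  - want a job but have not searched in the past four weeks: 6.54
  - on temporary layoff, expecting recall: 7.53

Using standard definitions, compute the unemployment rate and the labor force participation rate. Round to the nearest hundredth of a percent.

Unemployment rate ≈ 3.44%; labor force participation rate ≈ 70.77%.

Employed = 216.13 + 916.28 + 41.14 = 1,173.55 thousand (anyone who worked, including part-time for economic reasons, counts as employed).
Unemployed = 34.28 + 7.53 = 41.81 thousand (jobless and actively searching, or on temporary layoff).
Labor force = 1,173.55 + 41.81 = 1,215.36 thousand.
Not in labor force = 318.42 + 41.13 + 136.00 + 6.54 = 502.09 thousand (those not working and not actively searching are outside the labor force — including those who want a job but have given up searching).
Civilian working-age population = 1,215.36 + 502.09 = 1,717.45 thousand.
Unemployment rate = 41.81 / 1,215.36 = 3.44%.
Labor force participation rate = 1,215.36 / 1,717.45 = 70.77%.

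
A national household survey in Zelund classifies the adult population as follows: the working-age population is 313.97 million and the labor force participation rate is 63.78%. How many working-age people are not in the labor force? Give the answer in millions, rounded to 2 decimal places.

Share not in the labor force = 1 − 0.6378 = 0.3622.
Not in labor force = 0.3622 × 313.97 ≈ 113.72 million.

About 113.72 million are not in the labor force.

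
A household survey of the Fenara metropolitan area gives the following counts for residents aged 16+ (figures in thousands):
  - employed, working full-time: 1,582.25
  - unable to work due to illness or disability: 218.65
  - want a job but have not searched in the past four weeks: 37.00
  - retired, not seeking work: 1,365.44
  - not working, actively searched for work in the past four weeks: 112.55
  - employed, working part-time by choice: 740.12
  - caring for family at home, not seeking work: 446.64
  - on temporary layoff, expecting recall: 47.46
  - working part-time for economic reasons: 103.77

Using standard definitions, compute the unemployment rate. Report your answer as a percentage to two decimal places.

Employed = 1,582.25 + 740.12 + 103.77 = 2,426.14 thousand (anyone who worked, including part-time for economic reasons, counts as employed).
Unemployed = 112.55 + 47.46 = 160.01 thousand (jobless and actively searching, or on temporary layoff).
Labor force = 2,426.14 + 160.01 = 2,586.15 thousand.
Unemployment rate = 160.01 / 2,586.15 = 6.19%.

Unemployment rate ≈ 6.19%.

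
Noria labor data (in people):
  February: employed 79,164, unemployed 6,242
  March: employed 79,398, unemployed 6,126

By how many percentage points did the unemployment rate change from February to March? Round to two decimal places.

February: labor force = 79,164 + 6,242 = 85,406; u = 6,242/85,406 = 7.31%.
March: labor force = 79,398 + 6,126 = 85,524; u = 6,126/85,524 = 7.16%.
Change = 7.16% − 7.31% = −0.15 pp.

The unemployment rate changed by −0.15 percentage points.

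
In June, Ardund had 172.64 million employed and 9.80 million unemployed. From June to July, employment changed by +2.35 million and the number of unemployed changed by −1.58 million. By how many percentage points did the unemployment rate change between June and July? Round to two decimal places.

June: labor force = 172.64 + 9.80 = 182.44; u = 9.80/182.44 = 5.37%.
July: labor force = 174.99 + 8.22 = 183.21; u = 8.22/183.21 = 4.49%.
Change = 4.49% − 5.37% = −0.88 pp.

The unemployment rate changed by −0.88 percentage points.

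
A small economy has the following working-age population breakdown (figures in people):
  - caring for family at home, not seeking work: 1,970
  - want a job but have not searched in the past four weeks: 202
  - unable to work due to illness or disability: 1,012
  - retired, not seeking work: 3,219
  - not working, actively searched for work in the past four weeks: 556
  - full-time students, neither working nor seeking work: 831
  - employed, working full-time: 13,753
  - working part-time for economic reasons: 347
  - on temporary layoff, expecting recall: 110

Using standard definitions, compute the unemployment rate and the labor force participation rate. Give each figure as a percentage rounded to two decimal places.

Employed = 13,753 + 347 = 14,100 (anyone who worked, including part-time for economic reasons, counts as employed).
Unemployed = 556 + 110 = 666 (jobless and actively searching, or on temporary layoff).
Labor force = 14,100 + 666 = 14,766.
Not in labor force = 1,970 + 202 + 1,012 + 3,219 + 831 = 7,234 (those not working and not actively searching are outside the labor force — including those who want a job but have given up searching).
Civilian working-age population = 14,766 + 7,234 = 22,000.
Unemployment rate = 666 / 14,766 = 4.51%.
Labor force participation rate = 14,766 / 22,000 = 67.12%.

Unemployment rate ≈ 4.51%; labor force participation rate ≈ 67.12%.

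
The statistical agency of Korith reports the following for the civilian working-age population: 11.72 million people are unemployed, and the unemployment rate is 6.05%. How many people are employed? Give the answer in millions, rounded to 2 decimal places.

About 182.00 million are employed.

Labor force = U / u = 11.72 / 0.0605 ≈ 193.72 million.
Employed = labor force − unemployed = 193.72 − 11.72 = 182.00 million.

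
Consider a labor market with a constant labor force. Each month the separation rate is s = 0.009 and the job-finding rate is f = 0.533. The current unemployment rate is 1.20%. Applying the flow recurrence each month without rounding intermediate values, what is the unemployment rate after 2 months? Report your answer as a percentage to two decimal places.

With a fixed labor force, u_{t+1} = u_t + s·(1−u_t) − f·u_t = u_t·(1−s−f) + s.
Here 1−s−f = 0.458 and s = 0.009.
u_1 = 0.012000 × 0.458 + 0.009 = 0.014496.
u_2 = 0.014496 × 0.458 + 0.009 = 0.015639.

Unemployment rate after two months ≈ 1.56%.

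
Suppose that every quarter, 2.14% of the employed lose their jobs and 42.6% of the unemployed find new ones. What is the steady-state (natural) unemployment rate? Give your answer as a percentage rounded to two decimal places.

At steady state the flows balance: s·E = f·U, so U/(E+U) = s/(s+f).
u* = 2.14 / (2.14 + 42.6) = 2.14 / 44.74 = 4.78%.

Steady-state unemployment rate ≈ 4.78%.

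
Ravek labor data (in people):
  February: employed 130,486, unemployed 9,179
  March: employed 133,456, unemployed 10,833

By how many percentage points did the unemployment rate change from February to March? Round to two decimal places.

February: labor force = 130,486 + 9,179 = 139,665; u = 9,179/139,665 = 6.57%.
March: labor force = 133,456 + 10,833 = 144,289; u = 10,833/144,289 = 7.51%.
Change = 7.51% − 6.57% = +0.94 pp.

The unemployment rate changed by +0.94 percentage points.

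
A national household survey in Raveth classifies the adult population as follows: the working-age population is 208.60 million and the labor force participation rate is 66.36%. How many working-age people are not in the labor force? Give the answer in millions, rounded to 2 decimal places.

Share not in the labor force = 1 − 0.6636 = 0.3364.
Not in labor force = 0.3364 × 208.60 ≈ 70.17 million.

About 70.17 million are not in the labor force.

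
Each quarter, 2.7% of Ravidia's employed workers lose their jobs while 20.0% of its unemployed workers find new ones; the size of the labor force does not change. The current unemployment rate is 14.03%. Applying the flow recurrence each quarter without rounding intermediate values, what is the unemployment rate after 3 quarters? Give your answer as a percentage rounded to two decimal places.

Unemployment rate after three quarters ≈ 12.88%.

With a fixed labor force, u_{t+1} = u_t + s·(1−u_t) − f·u_t = u_t·(1−s−f) + s.
Here 1−s−f = 0.773 and s = 0.027.
u_1 = 0.140300 × 0.773 + 0.027 = 0.135452.
u_2 = 0.135452 × 0.773 + 0.027 = 0.131704.
u_3 = 0.131704 × 0.773 + 0.027 = 0.128807.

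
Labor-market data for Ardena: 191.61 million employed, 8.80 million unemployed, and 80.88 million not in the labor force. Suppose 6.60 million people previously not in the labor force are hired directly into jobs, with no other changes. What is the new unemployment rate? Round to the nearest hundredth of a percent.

Initially, labor force = 191.61 + 8.80 = 200.41 million, so u = 8.80/200.41 = 4.39%.
After the change, employed and labor force both rise by 6.60; unemployed unchanged → E = 198.21, U = 8.80, labor force = 207.01 million.
New unemployment rate = 8.80 / 207.01 = 4.25%.

New unemployment rate ≈ 4.25%.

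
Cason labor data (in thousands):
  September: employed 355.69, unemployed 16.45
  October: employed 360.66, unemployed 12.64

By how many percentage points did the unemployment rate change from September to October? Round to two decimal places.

The unemployment rate changed by −1.03 percentage points.

September: labor force = 355.69 + 16.45 = 372.14; u = 16.45/372.14 = 4.42%.
October: labor force = 360.66 + 12.64 = 373.30; u = 12.64/373.30 = 3.39%.
Change = 3.39% − 4.42% = −1.03 pp.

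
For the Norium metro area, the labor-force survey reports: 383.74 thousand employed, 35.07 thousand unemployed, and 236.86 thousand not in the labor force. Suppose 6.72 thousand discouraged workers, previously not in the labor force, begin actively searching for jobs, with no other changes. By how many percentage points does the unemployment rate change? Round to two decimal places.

Initially, labor force = 383.74 + 35.07 = 418.81 thousand, so u = 35.07/418.81 = 8.37%.
After the change, unemployed and labor force both rise by 6.72 → E = 383.74, U = 41.79, labor force = 425.53 thousand.
New unemployment rate = 41.79 / 425.53 = 9.82%.
Change = 9.82% − 8.37% = +1.45 percentage points.

The unemployment rate changes by +1.45 percentage points.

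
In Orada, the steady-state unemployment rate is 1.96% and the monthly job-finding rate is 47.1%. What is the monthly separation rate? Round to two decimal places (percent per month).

From u* = s/(s+f): s = u·f/(1−u).
s = 0.0196 × 47.1 / (1 − 0.0196) = 0.9232 / 0.9804 ≈ 0.94% per month.

Separation rate ≈ 0.94% per month.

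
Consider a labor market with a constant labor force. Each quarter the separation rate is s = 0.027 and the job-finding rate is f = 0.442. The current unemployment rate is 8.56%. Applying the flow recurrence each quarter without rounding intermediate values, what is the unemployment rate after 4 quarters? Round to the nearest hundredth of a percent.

With a fixed labor force, u_{t+1} = u_t + s·(1−u_t) − f·u_t = u_t·(1−s−f) + s.
Here 1−s−f = 0.531 and s = 0.027.
u_1 = 0.085600 × 0.531 + 0.027 = 0.072454.
u_2 = 0.072454 × 0.531 + 0.027 = 0.065473.
u_3 = 0.065473 × 0.531 + 0.027 = 0.061766.
u_4 = 0.061766 × 0.531 + 0.027 = 0.059798.

Unemployment rate after four quarters ≈ 5.98%.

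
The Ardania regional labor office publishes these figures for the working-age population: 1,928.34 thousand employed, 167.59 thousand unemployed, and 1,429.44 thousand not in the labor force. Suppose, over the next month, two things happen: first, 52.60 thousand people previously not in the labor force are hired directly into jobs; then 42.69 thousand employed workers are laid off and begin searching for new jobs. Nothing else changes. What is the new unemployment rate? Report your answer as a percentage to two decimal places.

New unemployment rate ≈ 9.79%.

Initially, labor force = 1,928.34 + 167.59 = 2,095.93 thousand, so u = 167.59/2,095.93 = 8.00%.
After the first change, employed and labor force both rise by 52.60; unemployed unchanged → E = 1,980.94, U = 167.59, labor force = 2,148.53 thousand.
After the second change, employed falls and unemployed rises by 42.69; labor force unchanged → E = 1,938.25, U = 210.28, labor force = 2,148.53 thousand.
New unemployment rate = 210.28 / 2,148.53 = 9.79%.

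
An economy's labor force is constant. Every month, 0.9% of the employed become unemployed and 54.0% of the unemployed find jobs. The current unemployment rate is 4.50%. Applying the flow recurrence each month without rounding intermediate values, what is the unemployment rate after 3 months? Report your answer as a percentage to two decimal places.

With a fixed labor force, u_{t+1} = u_t + s·(1−u_t) − f·u_t = u_t·(1−s−f) + s.
Here 1−s−f = 0.451 and s = 0.009.
u_1 = 0.045000 × 0.451 + 0.009 = 0.029295.
u_2 = 0.029295 × 0.451 + 0.009 = 0.022212.
u_3 = 0.022212 × 0.451 + 0.009 = 0.019018.

Unemployment rate after three months ≈ 1.90%.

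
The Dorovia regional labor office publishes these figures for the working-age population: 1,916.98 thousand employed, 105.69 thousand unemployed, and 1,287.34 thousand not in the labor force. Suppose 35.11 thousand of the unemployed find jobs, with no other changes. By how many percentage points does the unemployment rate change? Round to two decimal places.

Initially, labor force = 1,916.98 + 105.69 = 2,022.67 thousand, so u = 105.69/2,022.67 = 5.23%.
After the change, unemployed falls and employed rises by 35.11; labor force unchanged → E = 1,952.09, U = 70.58, labor force = 2,022.67 thousand.
New unemployment rate = 70.58 / 2,022.67 = 3.49%.
Change = 3.49% − 5.23% = −1.74 percentage points.

The unemployment rate changes by −1.74 percentage points.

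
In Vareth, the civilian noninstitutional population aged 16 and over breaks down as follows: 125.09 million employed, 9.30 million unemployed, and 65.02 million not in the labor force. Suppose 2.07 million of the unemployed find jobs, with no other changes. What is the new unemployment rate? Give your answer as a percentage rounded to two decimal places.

New unemployment rate ≈ 5.38%.

Initially, labor force = 125.09 + 9.30 = 134.39 million, so u = 9.30/134.39 = 6.92%.
After the change, unemployed falls and employed rises by 2.07; labor force unchanged → E = 127.16, U = 7.23, labor force = 134.39 million.
New unemployment rate = 7.23 / 134.39 = 5.38%.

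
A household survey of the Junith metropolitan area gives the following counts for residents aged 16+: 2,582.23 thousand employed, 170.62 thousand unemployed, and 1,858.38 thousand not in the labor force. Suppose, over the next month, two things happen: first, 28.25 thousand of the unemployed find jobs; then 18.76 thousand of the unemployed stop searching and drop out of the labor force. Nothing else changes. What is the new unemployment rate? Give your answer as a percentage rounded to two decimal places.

New unemployment rate ≈ 4.52%.

Initially, labor force = 2,582.23 + 170.62 = 2,752.85 thousand, so u = 170.62/2,752.85 = 6.20%.
After the first change, unemployed falls and employed rises by 28.25; labor force unchanged → E = 2,610.48, U = 142.37, labor force = 2,752.85 thousand.
After the second change, unemployed and labor force both fall by 18.76 → E = 2,610.48, U = 123.61, labor force = 2,734.09 thousand.
New unemployment rate = 123.61 / 2,734.09 = 4.52%.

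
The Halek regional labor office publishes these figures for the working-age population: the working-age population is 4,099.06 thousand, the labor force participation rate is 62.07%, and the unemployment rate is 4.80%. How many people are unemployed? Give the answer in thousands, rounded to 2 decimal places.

Labor force = 0.6207 × 4,099.06 = 2,544.29 thousand.
Unemployed = 0.0480 × 2,544.29 ≈ 122.13 thousand.

About 122.13 thousand are unemployed.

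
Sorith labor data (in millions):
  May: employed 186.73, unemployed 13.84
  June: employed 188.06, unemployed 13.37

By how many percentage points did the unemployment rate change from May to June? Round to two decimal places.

The unemployment rate changed by −0.26 percentage points.

May: labor force = 186.73 + 13.84 = 200.57; u = 13.84/200.57 = 6.90%.
June: labor force = 188.06 + 13.37 = 201.43; u = 13.37/201.43 = 6.64%.
Change = 6.64% − 6.90% = −0.26 pp.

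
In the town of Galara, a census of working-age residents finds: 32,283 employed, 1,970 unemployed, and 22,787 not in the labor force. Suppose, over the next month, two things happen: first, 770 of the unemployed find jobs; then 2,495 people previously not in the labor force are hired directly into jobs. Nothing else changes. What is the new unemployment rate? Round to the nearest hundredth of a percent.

New unemployment rate ≈ 3.27%.

Initially, labor force = 32,283 + 1,970 = 34,253, so u = 1,970/34,253 = 5.75%.
After the first change, unemployed falls and employed rises by 770; labor force unchanged → E = 33,053, U = 1,200, labor force = 34,253.
After the second change, employed and labor force both rise by 2,495; unemployed unchanged → E = 35,548, U = 1,200, labor force = 36,748.
New unemployment rate = 1,200 / 36,748 = 3.27%.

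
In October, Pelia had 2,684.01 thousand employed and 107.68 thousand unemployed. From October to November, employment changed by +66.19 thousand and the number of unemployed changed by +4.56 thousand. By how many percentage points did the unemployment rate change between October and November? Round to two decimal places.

October: labor force = 2,684.01 + 107.68 = 2,791.69; u = 107.68/2,791.69 = 3.86%.
November: labor force = 2,750.20 + 112.24 = 2,862.44; u = 112.24/2,862.44 = 3.92%.
Change = 3.92% − 3.86% = +0.06 pp.

The unemployment rate changed by +0.06 percentage points.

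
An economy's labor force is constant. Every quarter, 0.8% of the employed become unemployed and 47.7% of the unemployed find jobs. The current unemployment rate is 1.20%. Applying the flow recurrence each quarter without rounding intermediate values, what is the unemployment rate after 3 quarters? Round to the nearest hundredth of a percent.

With a fixed labor force, u_{t+1} = u_t + s·(1−u_t) − f·u_t = u_t·(1−s−f) + s.
Here 1−s−f = 0.515 and s = 0.008.
u_1 = 0.012000 × 0.515 + 0.008 = 0.014180.
u_2 = 0.014180 × 0.515 + 0.008 = 0.015303.
u_3 = 0.015303 × 0.515 + 0.008 = 0.015881.

Unemployment rate after three quarters ≈ 1.59%.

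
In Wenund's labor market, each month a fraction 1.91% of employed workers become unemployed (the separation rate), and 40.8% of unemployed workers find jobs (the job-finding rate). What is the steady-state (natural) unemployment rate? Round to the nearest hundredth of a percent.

At steady state the flows balance: s·E = f·U, so U/(E+U) = s/(s+f).
u* = 1.91 / (1.91 + 40.8) = 1.91 / 42.71 = 4.47%.

Steady-state unemployment rate ≈ 4.47%.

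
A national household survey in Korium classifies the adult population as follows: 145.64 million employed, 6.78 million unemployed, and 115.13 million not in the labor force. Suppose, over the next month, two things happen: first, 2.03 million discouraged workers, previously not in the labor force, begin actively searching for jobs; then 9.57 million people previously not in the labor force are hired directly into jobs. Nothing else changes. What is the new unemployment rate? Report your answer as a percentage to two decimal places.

Initially, labor force = 145.64 + 6.78 = 152.42 million, so u = 6.78/152.42 = 4.45%.
After the first change, unemployed and labor force both rise by 2.03 → E = 145.64, U = 8.81, labor force = 154.45 million.
After the second change, employed and labor force both rise by 9.57; unemployed unchanged → E = 155.21, U = 8.81, labor force = 164.02 million.
New unemployment rate = 8.81 / 164.02 = 5.37%.

New unemployment rate ≈ 5.37%.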